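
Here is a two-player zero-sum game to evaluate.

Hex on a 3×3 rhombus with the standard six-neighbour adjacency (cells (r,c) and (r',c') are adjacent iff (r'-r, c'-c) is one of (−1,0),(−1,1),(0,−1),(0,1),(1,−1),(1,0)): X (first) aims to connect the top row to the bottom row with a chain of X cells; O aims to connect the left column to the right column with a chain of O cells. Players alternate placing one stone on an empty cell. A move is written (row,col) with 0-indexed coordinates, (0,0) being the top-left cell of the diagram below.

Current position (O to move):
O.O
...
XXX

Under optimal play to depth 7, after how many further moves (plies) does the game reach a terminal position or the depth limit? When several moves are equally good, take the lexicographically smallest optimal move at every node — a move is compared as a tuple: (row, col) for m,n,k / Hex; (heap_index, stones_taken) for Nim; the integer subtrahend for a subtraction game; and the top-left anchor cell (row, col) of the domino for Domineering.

PV length from [O.O/.../XXX]: 1 ply

[O.O/.../XXX] O move#1: (0,1):+1/OOO/.../XXX*, (1,0):+1/O.O/O../XXX, (1,1):+1/O.O/.O./XXX, (1,2):-1/O.O/..O/XXX
[OOO/.../XXX] end (terminal -1, X#2); searched O.O/.../XXX to 7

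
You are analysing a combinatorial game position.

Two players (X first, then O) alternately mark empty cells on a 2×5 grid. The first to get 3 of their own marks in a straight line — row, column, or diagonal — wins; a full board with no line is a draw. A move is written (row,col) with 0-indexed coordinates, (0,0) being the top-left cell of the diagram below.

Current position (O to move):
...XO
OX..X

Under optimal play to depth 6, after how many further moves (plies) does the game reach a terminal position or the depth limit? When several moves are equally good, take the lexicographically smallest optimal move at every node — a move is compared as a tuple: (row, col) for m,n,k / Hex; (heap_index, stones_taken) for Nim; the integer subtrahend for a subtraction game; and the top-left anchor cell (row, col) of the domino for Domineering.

PV length from [...XO/OX..X]: 5 plies

[...XO/OX..X] O move#1: (0,0):+0/O..XO/OX..X*, (0,1):+0/.O.XO/OX..X, (0,2):+0/..OXO/OX..X, (1,2):+0/...XO/OXO.X, (1,3):+0/...XO/OX.OX
[O..XO/OX..X] X move#2: (0,1):+0/OX.XO/OX..X*, (0,2):+0/O.XXO/OX..X, (1,2):+0/O..XO/OXX.X, (1,3):+0/O..XO/OX.XX
[OX.XO/OX..X] O move#3: (0,2):+0/OXOXO/OX..X*, (1,2):-1/OX.XO/OXO.X, (1,3):-1/OX.XO/OX.OX
[OXOXO/OX..X] X move#4: (1,2):+0/OXOXO/OXX.X*, (1,3):+0/OXOXO/OX.XX
[OXOXO/OXX.X] O move#5: (1,3):+0/OXOXO/OXXOX*
[OXOXO/OXXOX] end (terminal +0, X#6); searched ...XO/OX..X to 6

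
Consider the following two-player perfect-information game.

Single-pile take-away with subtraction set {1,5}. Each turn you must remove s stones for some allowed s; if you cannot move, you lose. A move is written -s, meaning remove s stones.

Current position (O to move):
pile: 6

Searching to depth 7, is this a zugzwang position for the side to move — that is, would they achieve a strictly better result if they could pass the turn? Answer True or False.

zugzwang(6, O) = True

p1 O@[6]: -1[5]-1* -5[1]-1
p2 X@[5]: -1[4]+1* -5[0]+1
p3 O@[4]: -1[3]-1*
p4 X@[3]: -1[2]+1*
p5 O@[2]: -1[1]-1*
p6 X@[1]: -1[0]+1*
p7 O@[0] terminal -1; root [6] d7
pass branch (X moves first from the same position):
  | p1 X@[6]: -1[5]-1* -5[1]-1
  | p2 O@[5]: -1[4]+1* -5[0]+1
  | p3 X@[4]: -1[3]-1*
  | p4 O@[3]: -1[2]+1*
  | p5 X@[2]: -1[1]-1*
  | p6 O@[1]: -1[0]+1*
  | p7 X@[0] terminal -1; root [6] d7
O moving scores -1; O passing scores +1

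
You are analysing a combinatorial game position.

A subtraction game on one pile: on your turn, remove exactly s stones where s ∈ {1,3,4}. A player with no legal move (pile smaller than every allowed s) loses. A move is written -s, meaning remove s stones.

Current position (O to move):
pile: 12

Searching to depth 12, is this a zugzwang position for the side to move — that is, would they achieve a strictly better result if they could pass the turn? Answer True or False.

zugzwang(12, O) = False

ply 1, O at 12 | -1=-1→11; -3=+1→9*; -4=-1→8
ply 2, X at 9 | -1=-1→8*; -3=-1→6; -4=-1→5
ply 3, O at 8 | -1=+1→7*; -3=-1→5; -4=-1→4
ply 4, X at 7 | -1=-1→6*; -3=-1→4; -4=-1→3
ply 5, O at 6 | -1=-1→5; -3=-1→3; -4=+1→2*
ply 6, X at 2 | -1=-1→1*
ply 7, O at 1 | -1=+1→0*
ply 8: 0 is terminal -1 (X); from 12 depth 12
suppose O passes — search the same position with X to move:
pass> ply 1, X at 12 | -1=-1→11; -3=+1→9*; -4=-1→8
pass> ply 2, O at 9 | -1=-1→8*; -3=-1→6; -4=-1→5
pass> ply 3, X at 8 | -1=+1→7*; -3=-1→5; -4=-1→4
pass> ply 4, O at 7 | -1=-1→6*; -3=-1→4; -4=-1→3
pass> ply 5, X at 6 | -1=-1→5; -3=-1→3; -4=+1→2*
pass> ply 6, O at 2 | -1=-1→1*
pass> ply 7, X at 1 | -1=+1→0*
pass> ply 8: 0 is terminal -1 (O); from 12 depth 12
for O: play +1, pass -1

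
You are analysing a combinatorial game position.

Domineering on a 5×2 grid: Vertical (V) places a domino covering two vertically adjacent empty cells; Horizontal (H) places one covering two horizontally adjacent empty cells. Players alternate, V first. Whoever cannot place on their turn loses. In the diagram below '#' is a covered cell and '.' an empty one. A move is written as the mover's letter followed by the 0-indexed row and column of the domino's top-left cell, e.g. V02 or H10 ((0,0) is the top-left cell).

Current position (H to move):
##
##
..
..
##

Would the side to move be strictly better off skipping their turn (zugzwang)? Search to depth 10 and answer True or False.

ply 1, H at ##/##/../../## | H20=+1→##/##/##/../##*; H30=+1→##/##/../##/##
ply 2: ##/##/##/../## is terminal -1 (V); from ##/##/../../## depth 10
suppose H passes — search the same position with V to move:
pass> ply 1, V at ##/##/../../## | V20=+1→##/##/#./#./##*; V21=+1→##/##/.#/.#/##
pass> ply 2: ##/##/#./#./## is terminal -1 (H); from ##/##/../../## depth 10
for H: play +1, pass -1

zugzwang(##/##/../../##, H) = False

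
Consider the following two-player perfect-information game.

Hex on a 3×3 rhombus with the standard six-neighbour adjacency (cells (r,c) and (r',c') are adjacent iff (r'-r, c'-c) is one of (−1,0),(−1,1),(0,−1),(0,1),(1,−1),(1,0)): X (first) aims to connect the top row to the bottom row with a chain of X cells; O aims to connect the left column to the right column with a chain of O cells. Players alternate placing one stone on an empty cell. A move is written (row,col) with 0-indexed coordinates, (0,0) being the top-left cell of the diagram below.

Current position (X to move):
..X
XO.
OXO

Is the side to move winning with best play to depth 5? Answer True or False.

[..X/XO./OXO] X move#1: (0,0):-1/X.X/XO./OXO, (0,1):-1/.XX/XO./OXO, (1,2):+1/..X/XOX/OXO*
[..X/XOX/OXO] end (terminal -1, O#2); searched ..X/XO./OXO to 5

X winning at [..X/XO./OXO]: True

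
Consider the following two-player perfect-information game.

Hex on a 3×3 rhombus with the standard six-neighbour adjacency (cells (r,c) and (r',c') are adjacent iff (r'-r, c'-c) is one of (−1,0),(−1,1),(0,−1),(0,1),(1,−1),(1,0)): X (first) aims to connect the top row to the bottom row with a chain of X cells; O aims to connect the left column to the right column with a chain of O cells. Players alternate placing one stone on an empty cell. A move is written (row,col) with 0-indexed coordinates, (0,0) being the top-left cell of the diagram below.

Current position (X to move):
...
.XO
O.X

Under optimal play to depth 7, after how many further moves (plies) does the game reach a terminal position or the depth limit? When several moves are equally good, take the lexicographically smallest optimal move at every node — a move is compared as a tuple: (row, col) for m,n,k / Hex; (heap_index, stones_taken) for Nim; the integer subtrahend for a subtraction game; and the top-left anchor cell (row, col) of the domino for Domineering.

PV length from [.../.XO/O.X]: 3 plies

[.../.XO/O.X] X move#1: (0,0):-1/X../.XO/O.X, (0,1):-1/.X./.XO/O.X, (0,2):-1/..X/.XO/O.X, (1,0):-1/.../XXO/O.X, (2,1):+1/.../.XO/OXX*
[.../.XO/OXX] O move#2: (0,0):-1/O../.XO/OXX*, (0,1):-1/.O./.XO/OXX, (0,2):-1/..O/.XO/OXX, (1,0):-1/.../OXO/OXX
[O../.XO/OXX] X move#3: (0,1):+1/OX./.XO/OXX*, (0,2):+1/O.X/.XO/OXX, (1,0):+1/O../XXO/OXX
[OX./.XO/OXX] end (terminal -1, O#4); searched .../.XO/O.X to 7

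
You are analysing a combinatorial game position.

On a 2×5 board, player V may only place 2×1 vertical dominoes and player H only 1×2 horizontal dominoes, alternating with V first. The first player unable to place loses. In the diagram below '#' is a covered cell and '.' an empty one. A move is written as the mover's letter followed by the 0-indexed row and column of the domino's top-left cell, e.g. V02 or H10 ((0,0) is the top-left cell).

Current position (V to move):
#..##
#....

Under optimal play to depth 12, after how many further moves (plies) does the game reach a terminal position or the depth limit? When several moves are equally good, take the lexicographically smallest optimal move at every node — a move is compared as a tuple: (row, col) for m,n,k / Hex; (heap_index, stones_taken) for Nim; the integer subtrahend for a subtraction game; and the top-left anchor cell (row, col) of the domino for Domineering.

PV length from [#..##/#....]: 3 plies

p1 V@[#..##/#....]: V01[##.##/##...]-1 V02[#.###/#.#..]+1*
p2 H@[#.###/#.#..]: H13[#.###/#.###]-1*
p3 V@[#.###/#.###]: V01[#####/#####]+1*
p4 H@[#####/#####] terminal -1; root [#..##/#....] d12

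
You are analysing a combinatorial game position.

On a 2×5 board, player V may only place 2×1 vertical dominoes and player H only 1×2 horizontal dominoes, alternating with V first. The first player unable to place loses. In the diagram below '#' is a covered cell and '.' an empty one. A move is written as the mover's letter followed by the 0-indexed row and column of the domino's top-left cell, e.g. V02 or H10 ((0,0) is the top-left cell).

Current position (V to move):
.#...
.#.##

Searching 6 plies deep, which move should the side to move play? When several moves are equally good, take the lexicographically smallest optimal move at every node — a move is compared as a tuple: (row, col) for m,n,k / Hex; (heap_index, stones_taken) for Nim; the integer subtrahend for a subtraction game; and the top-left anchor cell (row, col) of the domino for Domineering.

[.#.../.#.##] V move#1: V00:-1/##.../##.##, V02:+1/.##../.####*
[.##../.####] H move#2: H03:-1/.####/.####*
[.####/.####] V move#3: V00:+1/#####/#####*
[#####/#####] end (terminal -1, H#4); searched .#.../.#.## to 6

V's best at [.#.../.#.##]: V02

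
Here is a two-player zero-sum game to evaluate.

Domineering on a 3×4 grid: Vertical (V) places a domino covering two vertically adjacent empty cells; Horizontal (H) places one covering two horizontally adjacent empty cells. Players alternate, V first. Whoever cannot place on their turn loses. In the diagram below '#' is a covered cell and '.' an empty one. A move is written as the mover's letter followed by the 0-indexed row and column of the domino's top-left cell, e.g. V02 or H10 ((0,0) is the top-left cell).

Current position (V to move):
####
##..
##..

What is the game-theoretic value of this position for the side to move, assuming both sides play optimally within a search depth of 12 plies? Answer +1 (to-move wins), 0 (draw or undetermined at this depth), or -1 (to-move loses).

value(####/##../##.., V) = +1

ply 1, V at ####/##../##.. | V12=+1→####/###./###.*; V13=+1→####/##.#/##.#
ply 2: ####/###./###. is terminal -1 (H); from ####/##../##.. depth 12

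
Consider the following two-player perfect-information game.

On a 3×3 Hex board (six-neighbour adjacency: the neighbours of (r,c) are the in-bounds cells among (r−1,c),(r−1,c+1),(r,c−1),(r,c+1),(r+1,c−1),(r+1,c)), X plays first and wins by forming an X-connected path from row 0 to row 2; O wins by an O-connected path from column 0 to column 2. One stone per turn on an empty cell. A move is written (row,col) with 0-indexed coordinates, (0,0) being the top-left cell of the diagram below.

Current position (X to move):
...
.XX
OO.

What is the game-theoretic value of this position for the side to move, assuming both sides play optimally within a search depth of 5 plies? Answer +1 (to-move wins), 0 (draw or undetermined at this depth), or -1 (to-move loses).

value(.../.XX/OO., X) = +1

ply 1, X at .../.XX/OO. | (0,0)=-1→X../.XX/OO.; (0,1)=-1→.X./.XX/OO.; (0,2)=-1→..X/.XX/OO.; (1,0)=-1→.../XXX/OO.; (2,2)=+1→.../.XX/OOX*
ply 2, O at .../.XX/OOX | (0,0)=-1→O../.XX/OOX*; (0,1)=-1→.O./.XX/OOX; (0,2)=-1→..O/.XX/OOX; (1,0)=-1→.../OXX/OOX
ply 3, X at O../.XX/OOX | (0,1)=+1→OX./.XX/OOX*; (0,2)=+1→O.X/.XX/OOX; (1,0)=+1→O../XXX/OOX
ply 4: OX./.XX/OOX is terminal -1 (O); from .../.XX/OO. depth 5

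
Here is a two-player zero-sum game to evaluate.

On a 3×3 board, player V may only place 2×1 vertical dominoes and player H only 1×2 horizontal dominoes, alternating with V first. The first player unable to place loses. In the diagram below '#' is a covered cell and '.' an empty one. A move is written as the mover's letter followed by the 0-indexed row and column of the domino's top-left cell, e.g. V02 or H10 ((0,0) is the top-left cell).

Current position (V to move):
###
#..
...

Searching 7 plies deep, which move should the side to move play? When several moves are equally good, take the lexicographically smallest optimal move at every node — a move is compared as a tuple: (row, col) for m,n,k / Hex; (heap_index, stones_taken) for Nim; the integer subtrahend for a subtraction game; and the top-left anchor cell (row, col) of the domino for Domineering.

V's best at [###/#../...]: V11

[###/#../...] V move#1: V11:+1/###/##./.#.*, V12:-1/###/#.#/..#
[###/##./.#.] end (terminal -1, H#2); searched ###/#../... to 7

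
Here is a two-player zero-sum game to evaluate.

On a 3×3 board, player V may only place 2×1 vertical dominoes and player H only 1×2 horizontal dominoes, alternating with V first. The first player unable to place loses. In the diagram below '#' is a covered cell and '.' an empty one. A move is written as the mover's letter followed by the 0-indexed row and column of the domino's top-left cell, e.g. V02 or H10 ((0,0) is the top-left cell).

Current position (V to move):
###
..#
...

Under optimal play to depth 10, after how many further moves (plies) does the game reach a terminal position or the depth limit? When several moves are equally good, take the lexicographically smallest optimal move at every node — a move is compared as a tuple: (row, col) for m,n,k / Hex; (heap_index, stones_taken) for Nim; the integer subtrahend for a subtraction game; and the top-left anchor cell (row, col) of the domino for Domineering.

PV length from [###/..#/...]: 1 ply

p1 V@[###/..#/...]: V10[###/#.#/#..]-1 V11[###/.##/.#.]+1*
p2 H@[###/.##/.#.] terminal -1; root [###/..#/...] d10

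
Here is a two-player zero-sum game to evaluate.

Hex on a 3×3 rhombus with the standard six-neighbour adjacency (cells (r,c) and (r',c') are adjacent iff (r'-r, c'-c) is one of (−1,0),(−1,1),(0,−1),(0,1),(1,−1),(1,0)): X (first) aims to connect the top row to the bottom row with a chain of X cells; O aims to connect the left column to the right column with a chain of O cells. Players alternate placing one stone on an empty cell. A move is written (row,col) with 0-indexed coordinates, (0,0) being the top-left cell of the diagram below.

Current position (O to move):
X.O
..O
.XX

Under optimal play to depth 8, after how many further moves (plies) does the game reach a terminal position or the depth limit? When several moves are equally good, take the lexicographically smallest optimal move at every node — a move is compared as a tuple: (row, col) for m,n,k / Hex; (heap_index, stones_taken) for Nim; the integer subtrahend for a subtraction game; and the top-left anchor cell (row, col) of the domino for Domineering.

ply 1, O at X.O/..O/.XX | (0,1)=-1→XOO/..O/.XX; (1,0)=+1→X.O/O.O/.XX*; (1,1)=+1→X.O/.OO/.XX; (2,0)=-1→X.O/..O/OXX
ply 2, X at X.O/O.O/.XX | (0,1)=-1→XXO/O.O/.XX*; (1,1)=-1→X.O/OXO/.XX; (2,0)=-1→X.O/O.O/XXX
ply 3, O at XXO/O.O/.XX | (1,1)=+1→XXO/OOO/.XX*; (2,0)=-1→XXO/O.O/OXX
ply 4: XXO/OOO/.XX is terminal -1 (X); from X.O/..O/.XX depth 8

PV length from [X.O/..O/.XX]: 3 plies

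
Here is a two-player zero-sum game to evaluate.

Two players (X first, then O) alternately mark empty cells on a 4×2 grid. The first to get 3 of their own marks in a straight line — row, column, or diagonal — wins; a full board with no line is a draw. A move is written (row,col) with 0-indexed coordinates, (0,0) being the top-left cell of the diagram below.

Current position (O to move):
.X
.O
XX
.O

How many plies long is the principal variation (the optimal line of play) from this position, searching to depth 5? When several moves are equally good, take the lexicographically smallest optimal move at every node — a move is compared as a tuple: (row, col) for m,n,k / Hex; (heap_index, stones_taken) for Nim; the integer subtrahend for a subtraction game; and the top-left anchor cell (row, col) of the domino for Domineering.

ply 1, O at .X/.O/XX/.O | (0,0)=+0→OX/.O/XX/.O*; (1,0)=+0→.X/OO/XX/.O; (3,0)=+0→.X/.O/XX/OO
ply 2, X at OX/.O/XX/.O | (1,0)=+0→OX/XO/XX/.O*; (3,0)=+0→OX/.O/XX/XO
ply 3, O at OX/XO/XX/.O | (3,0)=+0→OX/XO/XX/OO*
ply 4: OX/XO/XX/OO is terminal +0 (X); from .X/.O/XX/.O depth 5

PV length from [.X/.O/XX/.O]: 3 plies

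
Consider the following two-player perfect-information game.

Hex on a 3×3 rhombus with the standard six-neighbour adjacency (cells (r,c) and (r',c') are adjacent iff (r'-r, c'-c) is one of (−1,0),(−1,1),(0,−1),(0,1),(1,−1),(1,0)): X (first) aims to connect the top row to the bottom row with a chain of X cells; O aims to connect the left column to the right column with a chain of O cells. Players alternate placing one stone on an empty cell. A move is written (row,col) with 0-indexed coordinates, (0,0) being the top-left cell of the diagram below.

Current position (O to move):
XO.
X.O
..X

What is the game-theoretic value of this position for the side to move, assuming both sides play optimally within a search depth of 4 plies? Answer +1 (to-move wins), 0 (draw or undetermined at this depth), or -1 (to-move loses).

value(XO./X.O/..X, O) = +1

ply 1, O at XO./X.O/..X | (0,2)=-1→XOO/X.O/..X; (1,1)=-1→XO./XOO/..X; (2,0)=+1→XO./X.O/O.X*; (2,1)=-1→XO./X.O/.OX
ply 2, X at XO./X.O/O.X | (0,2)=-1→XOX/X.O/O.X*; (1,1)=-1→XO./XXO/O.X; (2,1)=-1→XO./X.O/OXX
ply 3, O at XOX/X.O/O.X | (1,1)=+1→XOX/XOO/O.X*; (2,1)=+1→XOX/X.O/OOX
ply 4: XOX/XOO/O.X is terminal -1 (X); from XO./X.O/..X depth 4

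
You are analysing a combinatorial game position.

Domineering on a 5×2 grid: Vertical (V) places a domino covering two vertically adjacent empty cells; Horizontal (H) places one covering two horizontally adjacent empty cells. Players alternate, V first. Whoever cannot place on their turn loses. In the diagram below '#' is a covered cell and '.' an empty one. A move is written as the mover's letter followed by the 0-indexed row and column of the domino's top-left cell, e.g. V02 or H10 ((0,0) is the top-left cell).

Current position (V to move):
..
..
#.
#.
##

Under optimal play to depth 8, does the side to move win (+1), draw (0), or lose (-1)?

ply 1, V at ../../#./#./## | V00=+1→#./#./#./#./##*; V01=+1→.#/.#/#./#./##; V11=-1→../.#/##/#./##; V21=-1→../../##/##/##
ply 2: #./#./#./#./## is terminal -1 (H); from ../../#./#./## depth 8

value(../../#./#./##, V) = +1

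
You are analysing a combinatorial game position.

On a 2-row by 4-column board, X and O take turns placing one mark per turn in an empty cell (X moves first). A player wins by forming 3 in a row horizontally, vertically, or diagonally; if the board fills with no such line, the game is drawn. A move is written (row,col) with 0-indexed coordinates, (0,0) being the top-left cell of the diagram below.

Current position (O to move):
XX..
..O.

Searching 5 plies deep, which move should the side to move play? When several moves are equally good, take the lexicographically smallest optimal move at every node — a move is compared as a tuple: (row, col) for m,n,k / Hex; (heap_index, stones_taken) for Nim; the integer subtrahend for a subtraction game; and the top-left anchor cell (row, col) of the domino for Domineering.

p1 O@[XX../..O.]: (0,2)[XXO./..O.]+0* (0,3)[XX.O/..O.]-1 (1,0)[XX../O.O.]-1 (1,1)[XX../.OO.]-1 (1,3)[XX../..OO]-1
p2 X@[XXO./..O.]: (0,3)[XXOX/..O.]-1 (1,0)[XXO./X.O.]+0* (1,1)[XXO./.XO.]+0 (1,3)[XXO./..OX]+0
p3 O@[XXO./X.O.]: (0,3)[XXOO/X.O.]+0* (1,1)[XXO./XOO.]+0 (1,3)[XXO./X.OO]+0
p4 X@[XXOO/X.O.]: (1,1)[XXOO/XXO.]+0* (1,3)[XXOO/X.OX]+0
p5 O@[XXOO/XXO.]: (1,3)[XXOO/XXOO]+0*
p6 X@[XXOO/XXOO] terminal +0; root [XX../..O.] d5

O's best at [XX../..O.]: (0,2)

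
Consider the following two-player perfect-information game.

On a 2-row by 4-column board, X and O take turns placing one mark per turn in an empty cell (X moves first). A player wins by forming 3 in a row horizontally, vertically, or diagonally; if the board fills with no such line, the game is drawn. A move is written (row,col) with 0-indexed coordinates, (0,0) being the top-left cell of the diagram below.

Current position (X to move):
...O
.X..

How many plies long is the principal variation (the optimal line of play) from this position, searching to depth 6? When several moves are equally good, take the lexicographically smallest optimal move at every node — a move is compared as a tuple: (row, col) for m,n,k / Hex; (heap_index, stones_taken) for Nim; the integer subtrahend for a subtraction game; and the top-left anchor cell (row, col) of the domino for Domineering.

ply 1, X at ...O/.X.. | (0,0)=+0→X..O/.X..; (0,1)=+0→.X.O/.X..; (0,2)=+0→..XO/.X..; (1,0)=+0→...O/XX..; (1,2)=+1→...O/.XX.*; (1,3)=+0→...O/.X.X
ply 2, O at ...O/.XX. | (0,0)=-1→O..O/.XX.*; (0,1)=-1→.O.O/.XX.; (0,2)=-1→..OO/.XX.; (1,0)=-1→...O/OXX.; (1,3)=-1→...O/.XXO
ply 3, X at O..O/.XX. | (0,1)=+1→OX.O/.XX.*; (0,2)=+1→O.XO/.XX.; (1,0)=+1→O..O/XXX.; (1,3)=+1→O..O/.XXX
ply 4, O at OX.O/.XX. | (0,2)=-1→OXOO/.XX.*; (1,0)=-1→OX.O/OXX.; (1,3)=-1→OX.O/.XXO
ply 5, X at OXOO/.XX. | (1,0)=+1→OXOO/XXX.*; (1,3)=+1→OXOO/.XXX
ply 6: OXOO/XXX. is terminal -1 (O); from ...O/.X.. depth 6

PV length from [...O/.X..]: 5 plies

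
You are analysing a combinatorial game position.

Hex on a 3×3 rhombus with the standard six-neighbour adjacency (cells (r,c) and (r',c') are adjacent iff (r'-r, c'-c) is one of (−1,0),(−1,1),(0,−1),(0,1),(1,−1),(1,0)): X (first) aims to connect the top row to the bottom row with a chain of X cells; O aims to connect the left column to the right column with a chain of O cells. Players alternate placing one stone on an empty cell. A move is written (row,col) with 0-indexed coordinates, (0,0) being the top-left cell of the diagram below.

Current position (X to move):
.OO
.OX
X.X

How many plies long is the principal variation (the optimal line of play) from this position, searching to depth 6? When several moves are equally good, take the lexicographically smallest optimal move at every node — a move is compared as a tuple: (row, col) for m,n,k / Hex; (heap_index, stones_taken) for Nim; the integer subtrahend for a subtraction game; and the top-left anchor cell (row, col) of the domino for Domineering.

PV length from [.OO/.OX/X.X]: 2 plies

p1 X@[.OO/.OX/X.X]: (0,0)[XOO/.OX/X.X]-1* (1,0)[.OO/XOX/X.X]-1 (2,1)[.OO/.OX/XXX]-1
p2 O@[XOO/.OX/X.X]: (1,0)[XOO/OOX/X.X]+1* (2,1)[XOO/.OX/XOX]-1
p3 X@[XOO/OOX/X.X] terminal -1; root [.OO/.OX/X.X] d6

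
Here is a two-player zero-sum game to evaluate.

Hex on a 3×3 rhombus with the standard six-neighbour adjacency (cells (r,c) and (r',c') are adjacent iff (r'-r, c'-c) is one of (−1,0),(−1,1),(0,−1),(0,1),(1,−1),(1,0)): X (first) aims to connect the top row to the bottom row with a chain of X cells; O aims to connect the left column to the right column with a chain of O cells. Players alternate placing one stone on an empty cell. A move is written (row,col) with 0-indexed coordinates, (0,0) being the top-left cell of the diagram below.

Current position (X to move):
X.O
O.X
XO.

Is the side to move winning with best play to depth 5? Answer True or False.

X winning at [X.O/O.X/XO.]: False

p1 X@[X.O/O.X/XO.]: (0,1)[XXO/O.X/XO.]-1* (1,1)[X.O/OXX/XO.]-1 (2,2)[X.O/O.X/XOX]-1
p2 O@[XXO/O.X/XO.]: (1,1)[XXO/OOX/XO.]+1* (2,2)[XXO/O.X/XOO]-1
p3 X@[XXO/OOX/XO.] terminal -1; root [X.O/O.X/XO.] d5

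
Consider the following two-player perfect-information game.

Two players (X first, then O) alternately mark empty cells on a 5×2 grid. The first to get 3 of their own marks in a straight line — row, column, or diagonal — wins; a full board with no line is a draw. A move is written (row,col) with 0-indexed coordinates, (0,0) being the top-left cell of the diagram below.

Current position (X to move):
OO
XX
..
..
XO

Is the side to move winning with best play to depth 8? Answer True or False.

X winning at [OO/XX/../../XO]: False

ply 1, X at OO/XX/../../XO | (2,0)=+0→OO/XX/X./../XO*; (2,1)=+0→OO/XX/.X/../XO; (3,0)=+0→OO/XX/../X./XO; (3,1)=+0→OO/XX/../.X/XO
ply 2, O at OO/XX/X./../XO | (2,1)=-1→OO/XX/XO/../XO; (3,0)=+0→OO/XX/X./O./XO*; (3,1)=-1→OO/XX/X./.O/XO
ply 3, X at OO/XX/X./O./XO | (2,1)=+0→OO/XX/XX/O./XO*; (3,1)=+0→OO/XX/X./OX/XO
ply 4, O at OO/XX/XX/O./XO | (3,1)=+0→OO/XX/XX/OO/XO*
ply 5: OO/XX/XX/OO/XO is terminal +0 (X); from OO/XX/../../XO depth 8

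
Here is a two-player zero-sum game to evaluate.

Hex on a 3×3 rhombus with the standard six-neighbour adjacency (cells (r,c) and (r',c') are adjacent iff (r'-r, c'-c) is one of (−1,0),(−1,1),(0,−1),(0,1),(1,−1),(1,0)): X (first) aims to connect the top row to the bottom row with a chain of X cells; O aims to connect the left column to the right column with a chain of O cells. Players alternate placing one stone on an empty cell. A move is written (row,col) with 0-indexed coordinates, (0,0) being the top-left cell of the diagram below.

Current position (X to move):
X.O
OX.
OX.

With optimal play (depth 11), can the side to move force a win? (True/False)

X winning at [X.O/OX./OX.]: True

[X.O/OX./OX.] X move#1: (0,1):+1/XXO/OX./OX.*, (1,2):-1/X.O/OXX/OX., (2,2):-1/X.O/OX./OXX
[XXO/OX./OX.] end (terminal -1, O#2); searched X.O/OX./OX. to 11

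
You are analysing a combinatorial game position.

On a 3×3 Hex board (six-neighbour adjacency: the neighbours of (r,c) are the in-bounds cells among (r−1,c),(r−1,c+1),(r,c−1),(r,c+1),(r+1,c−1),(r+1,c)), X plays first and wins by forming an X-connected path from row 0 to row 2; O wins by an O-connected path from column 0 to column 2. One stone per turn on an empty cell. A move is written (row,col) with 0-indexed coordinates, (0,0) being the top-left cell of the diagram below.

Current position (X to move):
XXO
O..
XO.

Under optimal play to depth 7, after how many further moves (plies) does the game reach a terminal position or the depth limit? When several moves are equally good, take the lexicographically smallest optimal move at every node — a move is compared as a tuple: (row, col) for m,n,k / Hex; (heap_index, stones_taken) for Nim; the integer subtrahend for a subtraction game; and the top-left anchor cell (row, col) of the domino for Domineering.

PV length from [XXO/O../XO.]: 1 ply

[XXO/O../XO.] X move#1: (1,1):+1/XXO/OX./XO.*, (1,2):-1/XXO/O.X/XO., (2,2):-1/XXO/O../XOX
[XXO/OX./XO.] end (terminal -1, O#2); searched XXO/O../XO. to 7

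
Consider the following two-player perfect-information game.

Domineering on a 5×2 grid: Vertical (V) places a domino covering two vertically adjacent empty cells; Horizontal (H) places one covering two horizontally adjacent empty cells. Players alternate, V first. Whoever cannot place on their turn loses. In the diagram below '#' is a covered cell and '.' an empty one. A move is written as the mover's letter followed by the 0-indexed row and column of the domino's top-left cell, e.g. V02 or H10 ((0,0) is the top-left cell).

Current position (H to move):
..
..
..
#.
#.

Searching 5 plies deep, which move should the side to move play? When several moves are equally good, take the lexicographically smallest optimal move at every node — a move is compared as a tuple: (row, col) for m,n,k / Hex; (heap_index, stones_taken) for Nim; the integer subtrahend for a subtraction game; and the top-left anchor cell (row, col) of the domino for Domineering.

H's best at [../../../#./#.]: H10

p1 H@[../../../#./#.]: H00[##/../../#./#.]-1 H10[../##/../#./#.]+1* H20[../../##/#./#.]-1
p2 V@[../##/../#./#.]: V21[../##/.#/##/#.]-1* V31[../##/../##/##]-1
p3 H@[../##/.#/##/#.]: H00[##/##/.#/##/#.]+1*
p4 V@[##/##/.#/##/#.] terminal -1; root [../../../#./#.] d5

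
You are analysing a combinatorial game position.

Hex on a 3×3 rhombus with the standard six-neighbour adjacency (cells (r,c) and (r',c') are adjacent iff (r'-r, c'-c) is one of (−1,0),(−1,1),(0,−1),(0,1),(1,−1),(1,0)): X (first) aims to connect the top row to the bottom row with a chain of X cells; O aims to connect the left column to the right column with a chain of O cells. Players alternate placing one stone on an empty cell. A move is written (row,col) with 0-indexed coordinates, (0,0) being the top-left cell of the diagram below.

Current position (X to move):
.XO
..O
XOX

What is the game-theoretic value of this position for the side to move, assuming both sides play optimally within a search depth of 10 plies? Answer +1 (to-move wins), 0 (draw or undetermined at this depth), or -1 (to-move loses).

value(.XO/..O/XOX, X) = +1

[.XO/..O/XOX] X move#1: (0,0):+1/XXO/..O/XOX*, (1,0):+1/.XO/X.O/XOX, (1,1):+1/.XO/.XO/XOX
[XXO/..O/XOX] O move#2: (1,0):-1/XXO/O.O/XOX*, (1,1):-1/XXO/.OO/XOX
[XXO/O.O/XOX] X move#3: (1,1):+1/XXO/OXO/XOX*
[XXO/OXO/XOX] end (terminal -1, O#4); searched .XO/..O/XOX to 10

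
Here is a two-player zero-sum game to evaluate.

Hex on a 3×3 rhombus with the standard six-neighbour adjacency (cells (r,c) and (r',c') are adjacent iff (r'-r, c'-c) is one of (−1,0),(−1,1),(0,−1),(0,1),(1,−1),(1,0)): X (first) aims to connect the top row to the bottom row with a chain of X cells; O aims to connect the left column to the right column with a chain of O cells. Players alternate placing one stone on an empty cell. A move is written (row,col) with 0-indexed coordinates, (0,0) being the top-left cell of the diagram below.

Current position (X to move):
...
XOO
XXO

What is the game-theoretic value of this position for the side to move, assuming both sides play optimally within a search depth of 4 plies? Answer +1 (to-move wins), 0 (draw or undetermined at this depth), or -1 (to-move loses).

p1 X@[.../XOO/XXO]: (0,0)[X../XOO/XXO]+1* (0,1)[.X./XOO/XXO]+1 (0,2)[..X/XOO/XXO]+1
p2 O@[X../XOO/XXO] terminal -1; root [.../XOO/XXO] d4

value(.../XOO/XXO, X) = +1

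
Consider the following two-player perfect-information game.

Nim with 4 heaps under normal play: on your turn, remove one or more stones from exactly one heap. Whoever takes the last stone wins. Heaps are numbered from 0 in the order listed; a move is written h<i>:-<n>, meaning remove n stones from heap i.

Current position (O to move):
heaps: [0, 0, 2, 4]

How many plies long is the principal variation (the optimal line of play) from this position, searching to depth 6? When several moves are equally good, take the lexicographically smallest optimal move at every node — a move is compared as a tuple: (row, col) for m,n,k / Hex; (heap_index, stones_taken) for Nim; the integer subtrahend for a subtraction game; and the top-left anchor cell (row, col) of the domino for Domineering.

ply 1, O at (0,0,2,4) | h2:-1=-1→(0,0,1,4); h2:-2=-1→(0,0,0,4); h3:-1=-1→(0,0,2,3); h3:-2=+1→(0,0,2,2)*; h3:-3=-1→(0,0,2,1); h3:-4=-1→(0,0,2,0)
ply 2, X at (0,0,2,2) | h2:-1=-1→(0,0,1,2)*; h2:-2=-1→(0,0,0,2); h3:-1=-1→(0,0,2,1); h3:-2=-1→(0,0,2,0)
ply 3, O at (0,0,1,2) | h2:-1=-1→(0,0,0,2); h3:-1=+1→(0,0,1,1)*; h3:-2=-1→(0,0,1,0)
ply 4, X at (0,0,1,1) | h2:-1=-1→(0,0,0,1)*; h3:-1=-1→(0,0,1,0)
ply 5, O at (0,0,0,1) | h3:-1=+1→(0,0,0,0)*
ply 6: (0,0,0,0) is terminal -1 (X); from (0,0,2,4) depth 6

PV length from [(0,0,2,4)]: 5 plies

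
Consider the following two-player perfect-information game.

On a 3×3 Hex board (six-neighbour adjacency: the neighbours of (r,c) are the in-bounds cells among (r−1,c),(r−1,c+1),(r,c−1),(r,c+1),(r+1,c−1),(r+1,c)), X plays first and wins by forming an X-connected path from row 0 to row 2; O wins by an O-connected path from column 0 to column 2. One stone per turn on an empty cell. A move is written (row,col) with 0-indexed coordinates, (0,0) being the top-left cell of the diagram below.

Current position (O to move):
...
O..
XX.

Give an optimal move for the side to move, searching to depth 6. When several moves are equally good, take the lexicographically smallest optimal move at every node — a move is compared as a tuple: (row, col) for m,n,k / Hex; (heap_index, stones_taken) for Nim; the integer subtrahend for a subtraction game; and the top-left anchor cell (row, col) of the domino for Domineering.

ply 1, O at .../O../XX. | (0,0)=-1→O../O../XX.; (0,1)=-1→.O./O../XX.; (0,2)=+1→..O/O../XX.*; (1,1)=+1→.../OO./XX.; (1,2)=-1→.../O.O/XX.; (2,2)=-1→.../O../XXO
ply 2, X at ..O/O../XX. | (0,0)=-1→X.O/O../XX.*; (0,1)=-1→.XO/O../XX.; (1,1)=-1→..O/OX./XX.; (1,2)=-1→..O/O.X/XX.; (2,2)=-1→..O/O../XXX
ply 3, O at X.O/O../XX. | (0,1)=+1→XOO/O../XX.*; (1,1)=+1→X.O/OO./XX.; (1,2)=+1→X.O/O.O/XX.; (2,2)=+1→X.O/O../XXO
ply 4: XOO/O../XX. is terminal -1 (X); from .../O../XX. depth 6

O's best at [.../O../XX.]: (0,2)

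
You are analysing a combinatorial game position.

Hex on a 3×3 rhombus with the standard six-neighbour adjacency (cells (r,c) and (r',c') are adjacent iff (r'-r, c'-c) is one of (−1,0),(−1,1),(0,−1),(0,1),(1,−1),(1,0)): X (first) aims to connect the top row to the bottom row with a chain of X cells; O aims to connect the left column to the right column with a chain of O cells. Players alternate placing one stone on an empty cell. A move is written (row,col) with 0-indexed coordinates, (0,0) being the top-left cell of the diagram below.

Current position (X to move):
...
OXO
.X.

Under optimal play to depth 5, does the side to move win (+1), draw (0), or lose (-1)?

p1 X@[.../OXO/.X.]: (0,0)[X../OXO/.X.]+1* (0,1)[.X./OXO/.X.]+1 (0,2)[..X/OXO/.X.]+1 (2,0)[.../OXO/XX.]+1 (2,2)[.../OXO/.XX]+1
p2 O@[X../OXO/.X.]: (0,1)[XO./OXO/.X.]-1* (0,2)[X.O/OXO/.X.]-1 (2,0)[X../OXO/OX.]-1 (2,2)[X../OXO/.XO]-1
p3 X@[XO./OXO/.X.]: (0,2)[XOX/OXO/.X.]+1* (2,0)[XO./OXO/XX.]-1 (2,2)[XO./OXO/.XX]-1
p4 O@[XOX/OXO/.X.] terminal -1; root [.../OXO/.X.] d5

value(.../OXO/.X., X) = +1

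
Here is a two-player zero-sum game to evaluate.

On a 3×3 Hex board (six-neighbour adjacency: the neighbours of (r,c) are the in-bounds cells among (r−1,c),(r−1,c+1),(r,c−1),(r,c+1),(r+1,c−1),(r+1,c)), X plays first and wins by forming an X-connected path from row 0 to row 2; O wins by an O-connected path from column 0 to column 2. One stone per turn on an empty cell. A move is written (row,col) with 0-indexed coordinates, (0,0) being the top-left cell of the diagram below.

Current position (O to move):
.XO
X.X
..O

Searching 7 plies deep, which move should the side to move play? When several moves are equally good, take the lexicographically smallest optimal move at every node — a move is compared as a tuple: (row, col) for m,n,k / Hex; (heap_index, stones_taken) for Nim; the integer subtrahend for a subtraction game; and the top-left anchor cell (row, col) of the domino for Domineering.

O's best at [.XO/X.X/..O]: (2,0)

p1 O@[.XO/X.X/..O]: (0,0)[OXO/X.X/..O]-1 (1,1)[.XO/XOX/..O]-1 (2,0)[.XO/X.X/O.O]+1* (2,1)[.XO/X.X/.OO]-1
p2 X@[.XO/X.X/O.O]: (0,0)[XXO/X.X/O.O]-1* (1,1)[.XO/XXX/O.O]-1 (2,1)[.XO/X.X/OXO]-1
p3 O@[XXO/X.X/O.O]: (1,1)[XXO/XOX/O.O]+1* (2,1)[XXO/X.X/OOO]+1
p4 X@[XXO/XOX/O.O] terminal -1; root [.XO/X.X/..O] d7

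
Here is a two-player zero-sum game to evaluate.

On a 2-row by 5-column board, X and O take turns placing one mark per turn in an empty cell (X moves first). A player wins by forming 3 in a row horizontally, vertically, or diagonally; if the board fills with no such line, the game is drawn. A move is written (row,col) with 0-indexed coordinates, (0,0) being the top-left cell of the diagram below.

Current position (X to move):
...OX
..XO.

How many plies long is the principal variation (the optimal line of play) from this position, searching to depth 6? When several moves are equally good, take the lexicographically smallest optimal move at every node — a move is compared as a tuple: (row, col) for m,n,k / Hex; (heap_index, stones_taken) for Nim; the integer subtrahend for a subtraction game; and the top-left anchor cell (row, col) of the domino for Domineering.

PV length from [...OX/..XO.]: 6 plies

[...OX/..XO.] X move#1: (0,0):+0/X..OX/..XO.*, (0,1):+0/.X.OX/..XO., (0,2):+0/..XOX/..XO., (1,0):+0/...OX/X.XO., (1,1):+0/...OX/.XXO., (1,4):+0/...OX/..XOX
[X..OX/..XO.] O move#2: (0,1):+0/XO.OX/..XO.*, (0,2):+0/X.OOX/..XO., (1,0):+0/X..OX/O.XO., (1,1):+0/X..OX/.OXO., (1,4):+0/X..OX/..XOO
[XO.OX/..XO.] X move#3: (0,2):+0/XOXOX/..XO.*, (1,0):-1/XO.OX/X.XO., (1,1):-1/XO.OX/.XXO., (1,4):-1/XO.OX/..XOX
[XOXOX/..XO.] O move#4: (1,0):+0/XOXOX/O.XO.*, (1,1):+0/XOXOX/.OXO., (1,4):+0/XOXOX/..XOO
[XOXOX/O.XO.] X move#5: (1,1):+0/XOXOX/OXXO.*, (1,4):+0/XOXOX/O.XOX
[XOXOX/OXXO.] O move#6: (1,4):+0/XOXOX/OXXOO*
[XOXOX/OXXOO] end (terminal +0, X#7); searched ...OX/..XO. to 6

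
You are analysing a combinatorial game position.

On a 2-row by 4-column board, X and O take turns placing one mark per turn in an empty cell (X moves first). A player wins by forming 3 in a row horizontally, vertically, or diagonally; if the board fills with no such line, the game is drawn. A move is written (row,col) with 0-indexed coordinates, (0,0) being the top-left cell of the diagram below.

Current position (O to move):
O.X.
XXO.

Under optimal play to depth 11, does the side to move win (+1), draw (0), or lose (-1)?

p1 O@[O.X./XXO.]: (0,1)[OOX./XXO.]+0* (0,3)[O.XO/XXO.]+0 (1,3)[O.X./XXOO]+0
p2 X@[OOX./XXO.]: (0,3)[OOXX/XXO.]+0* (1,3)[OOX./XXOX]+0
p3 O@[OOXX/XXO.]: (1,3)[OOXX/XXOO]+0*
p4 X@[OOXX/XXOO] terminal +0; root [O.X./XXO.] d11

value(O.X./XXO., O) = 0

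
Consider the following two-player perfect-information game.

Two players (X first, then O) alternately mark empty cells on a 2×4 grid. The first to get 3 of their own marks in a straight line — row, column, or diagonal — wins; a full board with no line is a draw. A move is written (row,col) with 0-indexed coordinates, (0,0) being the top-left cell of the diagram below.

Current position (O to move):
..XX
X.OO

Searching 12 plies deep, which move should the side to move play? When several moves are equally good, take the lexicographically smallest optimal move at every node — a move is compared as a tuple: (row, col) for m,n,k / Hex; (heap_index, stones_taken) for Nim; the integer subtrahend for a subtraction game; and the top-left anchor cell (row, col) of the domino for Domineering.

ply 1, O at ..XX/X.OO | (0,0)=-1→O.XX/X.OO; (0,1)=+0→.OXX/X.OO; (1,1)=+1→..XX/XOOO*
ply 2: ..XX/XOOO is terminal -1 (X); from ..XX/X.OO depth 12

O's best at [..XX/X.OO]: (1,1)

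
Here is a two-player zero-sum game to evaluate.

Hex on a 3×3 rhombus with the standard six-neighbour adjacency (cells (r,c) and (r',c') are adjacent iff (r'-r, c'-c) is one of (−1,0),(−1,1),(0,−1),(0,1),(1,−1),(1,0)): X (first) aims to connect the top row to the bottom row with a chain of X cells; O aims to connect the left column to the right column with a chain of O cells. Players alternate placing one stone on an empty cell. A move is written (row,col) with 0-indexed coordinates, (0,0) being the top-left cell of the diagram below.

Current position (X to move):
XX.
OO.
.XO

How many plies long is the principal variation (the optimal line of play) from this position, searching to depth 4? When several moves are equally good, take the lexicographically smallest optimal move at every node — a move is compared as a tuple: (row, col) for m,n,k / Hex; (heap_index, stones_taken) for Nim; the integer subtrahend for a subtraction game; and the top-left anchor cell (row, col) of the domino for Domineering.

PV length from [XX./OO./.XO]: 2 plies

[XX./OO./.XO] X move#1: (0,2):-1/XXX/OO./.XO*, (1,2):-1/XX./OOX/.XO, (2,0):-1/XX./OO./XXO
[XXX/OO./.XO] O move#2: (1,2):+1/XXX/OOO/.XO*, (2,0):-1/XXX/OO./OXO
[XXX/OOO/.XO] end (terminal -1, X#3); searched XX./OO./.XO to 4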